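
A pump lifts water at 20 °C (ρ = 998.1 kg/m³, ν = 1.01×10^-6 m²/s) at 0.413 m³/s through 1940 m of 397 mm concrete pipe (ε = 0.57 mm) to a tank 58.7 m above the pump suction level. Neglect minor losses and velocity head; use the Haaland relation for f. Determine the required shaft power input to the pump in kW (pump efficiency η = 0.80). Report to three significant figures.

P_shaft ≈ 601 kW

V = 4Q/(πD²) = 3.336 m/s; Re = 1.31×10^6; ε/D = 0.00144; f = 0.02169
h_f = f(L/D)V²/2g = 60.12 m
Total head H = z + h_f = 58.7 + 60.12 = 118.8 m
P_hyd = ρgQH = 998.1·9.81·0.413·118.8 = 480.5 kW
P_shaft = P_hyd/η = 480.5/0.80 = 600.6 kW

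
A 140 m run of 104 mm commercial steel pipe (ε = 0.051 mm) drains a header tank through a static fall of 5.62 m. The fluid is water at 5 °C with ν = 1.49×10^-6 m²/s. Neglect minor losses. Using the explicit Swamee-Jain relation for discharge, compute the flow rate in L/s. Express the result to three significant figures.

Q ≈ 17.4 L/s

Swamee-Jain (Type II): Q = -0.965·√(gD⁵h_f/L)·ln[ε/(3.7D) + √(3.17ν²L/(gD³h_f))]
√(gD⁵h_f/L) = √(9.81·0.104⁵·5.62/140) = 0.002189
ε/(3.7D) = 1.33×10^-4; √(3.17ν²L/(gD³h_f)) = 1.26×10^-4
Q = -0.965·0.002189·ln(2.586×10^-4) = 0.01745 m³/s
Check: V = 2.05 m/s, Re = 1.43×10^5, f = 0.01952, h_f = 5.65 m ≈ 5.62 m ✓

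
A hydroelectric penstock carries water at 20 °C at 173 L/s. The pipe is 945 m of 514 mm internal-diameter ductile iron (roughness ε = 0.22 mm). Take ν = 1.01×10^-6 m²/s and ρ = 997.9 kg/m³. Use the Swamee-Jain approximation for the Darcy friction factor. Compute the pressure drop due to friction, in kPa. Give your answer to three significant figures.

Δp ≈ 11.1 kPa

V = 4Q/(πD²) = 4·0.173/(π·0.514²) = 0.8337 m/s
Re = VD/ν = 0.8337·0.514/1.01×10^-6 = 4.24×10^5 → turbulent
ε/D = 0.22/514 = 4.28×10^-4
Swamee-Jain: f = 0.01748
h_f = f(L/D)V²/(2g) = 0.01748·(945/0.514)·0.8337²/(2·9.81) = 1.138 m
Δp = ρg·h_f = 997.9·9.81·1.138 = 11.14 kPa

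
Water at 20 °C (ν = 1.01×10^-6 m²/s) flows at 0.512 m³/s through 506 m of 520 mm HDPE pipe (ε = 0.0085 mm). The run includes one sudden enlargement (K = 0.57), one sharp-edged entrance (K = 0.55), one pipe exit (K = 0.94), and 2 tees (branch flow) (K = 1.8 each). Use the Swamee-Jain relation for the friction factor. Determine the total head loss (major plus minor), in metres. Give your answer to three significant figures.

H_L ≈ 5.03 m

V = 4Q/(πD²) = 2.411 m/s; V²/2g = 0.2962 m
Re = 1.24×10^6, ε/D = 1.63×10^-5 → f = 0.01164 (Swamee-Jain)
Major: h_f = f(L/D)·V²/2g = 0.01164·973.1·0.2962 = 3.356 m
Minor: ΣK = 5.66; h_m = ΣK·V²/2g = 1.677 m
Total H_L = 3.356 + 1.677 = 5.033 m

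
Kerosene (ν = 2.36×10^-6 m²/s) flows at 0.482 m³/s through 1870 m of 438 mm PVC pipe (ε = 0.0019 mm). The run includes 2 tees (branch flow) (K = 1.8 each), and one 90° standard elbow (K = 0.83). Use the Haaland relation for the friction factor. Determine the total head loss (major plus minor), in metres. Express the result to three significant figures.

H_L ≈ 30.6 m

V = 4Q/(πD²) = 3.199 m/s; V²/2g = 0.5216 m
Re = 5.94×10^5, ε/D = 4.34×10^-6 → f = 0.01272 (Haaland)
Major: h_f = f(L/D)·V²/2g = 0.01272·4269·0.5216 = 28.33 m
Minor: ΣK = 4.43; h_m = ΣK·V²/2g = 2.311 m
Total H_L = 28.33 + 2.311 = 30.65 m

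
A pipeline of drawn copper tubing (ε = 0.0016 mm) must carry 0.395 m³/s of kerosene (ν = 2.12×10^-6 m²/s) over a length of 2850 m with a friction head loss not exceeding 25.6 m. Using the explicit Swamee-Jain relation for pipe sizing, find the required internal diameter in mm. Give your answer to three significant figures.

D ≈ 458 mm

Swamee-Jain (Type III): D = 0.66·[ε^1.25·(LQ²/(gh_f))^4.75 + ν·Q^9.4·(L/(gh_f))^5.2]^0.04
LQ²/(gh_f) = 1.771; L/(gh_f) = 11.35
Term 1 = ε^1.25·(…)^4.75 = 8.59×10^-7; Term 2 = ν·Q^9.4·(…)^5.2 = 1.05×10^-4
D = 0.66·(8.59×10^-7 + 1.05×10^-4)^0.04 = 0.4576 m = 458 mm
Check: V = 2.40 m/s, Re = 5.18×10^5, f = 0.01306, h_f = 23.9 m ≈ 25.6 m ✓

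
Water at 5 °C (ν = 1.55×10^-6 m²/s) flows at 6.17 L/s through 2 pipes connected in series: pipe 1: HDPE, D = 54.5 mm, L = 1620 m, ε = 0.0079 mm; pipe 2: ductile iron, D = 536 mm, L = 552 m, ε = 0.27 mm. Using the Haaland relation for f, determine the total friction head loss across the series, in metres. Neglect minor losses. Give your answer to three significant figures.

Pipe 1: V = 2.645 m/s, Re = 9.30×10^4, ε/D = 1.45×10^-4, f = 0.01872, h_1 = f(L/D)V²/2g = 198.4 m
Pipe 2: V = 0.02734 m/s, Re = 9460, ε/D = 5.04×10^-4, f = 0.03196, h_2 = f(L/D)V²/2g = 0.001254 m
Series → Q common, losses add: H = Σh = 198.4 m

H ≈ 198 m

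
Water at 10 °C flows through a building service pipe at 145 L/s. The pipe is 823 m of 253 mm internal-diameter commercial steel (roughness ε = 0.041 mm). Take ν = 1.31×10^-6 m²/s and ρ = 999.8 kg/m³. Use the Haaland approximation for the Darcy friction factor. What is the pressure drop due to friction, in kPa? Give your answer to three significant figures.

Δp ≈ 200 kPa

V = 4Q/(πD²) = 4·0.145/(π·0.253²) = 2.884 m/s
Re = VD/ν = 2.884·0.253/1.31×10^-6 = 5.57×10^5 → turbulent
ε/D = 0.041/253 = 1.62×10^-4
Haaland: f = 0.01478
h_f = f(L/D)V²/(2g) = 0.01478·(823/0.253)·2.884²/(2·9.81) = 20.38 m
Δp = ρg·h_f = 999.8·9.81·20.38 = 199.9 kPa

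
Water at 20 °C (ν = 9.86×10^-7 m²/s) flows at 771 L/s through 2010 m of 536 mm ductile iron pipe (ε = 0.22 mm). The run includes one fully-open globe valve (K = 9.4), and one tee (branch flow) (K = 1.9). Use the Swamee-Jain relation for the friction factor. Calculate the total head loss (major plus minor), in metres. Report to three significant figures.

H_L ≈ 43.3 m

V = 4Q/(πD²) = 3.417 m/s; V²/2g = 0.5951 m
Re = 1.86×10^6, ε/D = 4.10×10^-4 → f = 0.01638 (Swamee-Jain)
Major: h_f = f(L/D)·V²/2g = 0.01638·3750·0.5951 = 36.56 m
Minor: ΣK = 11.3; h_m = ΣK·V²/2g = 6.724 m
Total H_L = 36.56 + 6.724 = 43.28 m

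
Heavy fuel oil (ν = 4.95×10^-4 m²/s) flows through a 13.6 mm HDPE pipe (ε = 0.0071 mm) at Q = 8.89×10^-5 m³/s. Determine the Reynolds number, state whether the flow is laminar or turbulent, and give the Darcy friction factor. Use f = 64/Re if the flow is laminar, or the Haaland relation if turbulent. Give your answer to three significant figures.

V = 4Q/(πD²) = 0.6120 m/s
Re = VD/ν = 0.6120·0.0136/4.95×10^-4 = 16.8
Re < 2300 → laminar → f = 64/Re = 3.806

Re ≈ 16.8; laminar; f = 64/Re ≈ 3.81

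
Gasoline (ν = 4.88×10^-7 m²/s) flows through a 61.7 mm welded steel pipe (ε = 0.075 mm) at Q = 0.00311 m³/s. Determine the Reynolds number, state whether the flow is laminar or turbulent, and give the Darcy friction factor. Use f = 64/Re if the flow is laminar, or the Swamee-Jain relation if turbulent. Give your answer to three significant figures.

V = 4Q/(πD²) = 1.040 m/s
Re = VD/ν = 1.040·0.0617/4.88×10^-7 = 1.32×10^5
Re > 4000 → turbulent; ε/D = 0.00122
Swamee-Jain: f = 0.02258

Re ≈ 1.32×10^5; turbulent; f ≈ 0.0226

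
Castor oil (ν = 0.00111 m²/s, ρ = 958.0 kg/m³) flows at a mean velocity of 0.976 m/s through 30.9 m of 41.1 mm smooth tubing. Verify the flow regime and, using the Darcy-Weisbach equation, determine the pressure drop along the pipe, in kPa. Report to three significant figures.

Re = VD/ν = 0.976·0.04110/0.00111 = 36.1 → laminar (Re < 2300)
f = 64/Re = 1.771
h_f = f(L/D)V²/(2g) = 1.771·(30.9/0.04110)·0.976²/(2·9.81) = 64.64 m
Δp = ρg·h_f = 958.0·9.81·64.64 = 607.5 kPa

Δp ≈ 608 kPa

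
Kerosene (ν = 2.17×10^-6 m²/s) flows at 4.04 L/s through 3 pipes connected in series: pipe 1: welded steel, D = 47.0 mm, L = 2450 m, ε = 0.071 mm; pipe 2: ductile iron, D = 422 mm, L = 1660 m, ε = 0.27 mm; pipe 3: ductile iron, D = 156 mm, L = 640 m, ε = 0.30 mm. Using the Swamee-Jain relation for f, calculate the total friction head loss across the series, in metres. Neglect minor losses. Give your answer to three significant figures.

H ≈ 368 m

Pipe 1: V = 2.329 m/s, Re = 5.04×10^4, ε/D = 0.00151, f = 0.02555, h_1 = f(L/D)V²/2g = 368.1 m
Pipe 2: V = 0.02888 m/s, Re = 5620, ε/D = 6.40×10^-4, f = 0.03739, h_2 = f(L/D)V²/2g = 0.006255 m
Pipe 3: V = 0.2114 m/s, Re = 1.52×10^4, ε/D = 0.00192, f = 0.03141, h_3 = f(L/D)V²/2g = 0.2934 m
Series → Q common, losses add: H = Σh = 368.4 m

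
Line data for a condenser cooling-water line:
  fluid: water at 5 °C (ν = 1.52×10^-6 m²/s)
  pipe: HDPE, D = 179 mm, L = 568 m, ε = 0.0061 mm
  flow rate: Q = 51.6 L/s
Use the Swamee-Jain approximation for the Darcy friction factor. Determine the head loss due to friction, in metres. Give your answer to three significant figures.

h_f ≈ 10.4 m

V = 4Q/(πD²) = 4·0.0516/(π·0.179²) = 2.050 m/s
Re = VD/ν = 2.050·0.179/1.52×10^-6 = 2.41×10^5 → turbulent
ε/D = 0.0061/179 = 3.41×10^-5
Swamee-Jain: f = 0.01532
h_f = f(L/D)V²/(2g) = 0.01532·(568/0.179)·2.050²/(2·9.81) = 10.42 m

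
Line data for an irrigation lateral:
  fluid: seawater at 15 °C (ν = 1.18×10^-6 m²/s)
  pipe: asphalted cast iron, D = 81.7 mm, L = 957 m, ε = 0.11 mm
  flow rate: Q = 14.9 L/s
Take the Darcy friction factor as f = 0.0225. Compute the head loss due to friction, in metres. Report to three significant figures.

V = 4Q/(πD²) = 4·0.0149/(π·0.0817²) = 2.842 m/s
h_f = f(L/D)V²/(2g) = 0.02250·(957/0.0817)·2.842²/(2·9.81) = 108.5 m

h_f ≈ 109 m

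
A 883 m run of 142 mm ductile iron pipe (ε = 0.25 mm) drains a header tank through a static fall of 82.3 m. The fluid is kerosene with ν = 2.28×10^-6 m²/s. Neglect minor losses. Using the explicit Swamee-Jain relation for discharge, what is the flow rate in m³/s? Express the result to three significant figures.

Swamee-Jain (Type II): Q = -0.965·√(gD⁵h_f/L)·ln[ε/(3.7D) + √(3.17ν²L/(gD³h_f))]
√(gD⁵h_f/L) = √(9.81·0.142⁵·82.3/883) = 0.007266
ε/(3.7D) = 4.76×10^-4; √(3.17ν²L/(gD³h_f)) = 7.93×10^-5
Q = -0.965·0.007266·ln(5.552×10^-4) = 0.05256 m³/s
Check: V = 3.32 m/s, Re = 2.07×10^5, f = 0.02376, h_f = 82.9 m ≈ 82.3 m ✓

Q ≈ 0.0526 m³/s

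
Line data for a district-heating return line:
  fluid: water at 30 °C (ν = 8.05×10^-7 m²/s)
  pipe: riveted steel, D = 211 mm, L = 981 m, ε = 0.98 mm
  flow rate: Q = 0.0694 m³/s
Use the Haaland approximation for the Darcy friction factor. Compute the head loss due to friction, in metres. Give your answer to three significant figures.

V = 4Q/(πD²) = 4·0.0694/(π·0.211²) = 1.985 m/s
Re = VD/ν = 1.985·0.211/8.05×10^-7 = 5.20×10^5 → turbulent
ε/D = 0.98/211 = 0.00464
Haaland: f = 0.02994
h_f = f(L/D)V²/(2g) = 0.02994·(981/0.211)·1.985²/(2·9.81) = 27.94 m

h_f ≈ 27.9 m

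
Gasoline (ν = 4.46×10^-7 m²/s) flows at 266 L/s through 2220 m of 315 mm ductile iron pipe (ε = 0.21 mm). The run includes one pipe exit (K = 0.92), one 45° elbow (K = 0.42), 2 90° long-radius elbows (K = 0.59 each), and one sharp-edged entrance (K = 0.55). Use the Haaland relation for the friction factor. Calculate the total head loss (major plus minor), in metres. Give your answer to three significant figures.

H_L ≈ 77.2 m

V = 4Q/(πD²) = 3.413 m/s; V²/2g = 0.5938 m
Re = 2.41×10^6, ε/D = 6.67×10^-4 → f = 0.01802 (Haaland)
Major: h_f = f(L/D)·V²/2g = 0.01802·7048·0.5938 = 75.41 m
Minor: ΣK = 3.07; h_m = ΣK·V²/2g = 1.823 m
Total H_L = 75.41 + 1.823 = 77.23 m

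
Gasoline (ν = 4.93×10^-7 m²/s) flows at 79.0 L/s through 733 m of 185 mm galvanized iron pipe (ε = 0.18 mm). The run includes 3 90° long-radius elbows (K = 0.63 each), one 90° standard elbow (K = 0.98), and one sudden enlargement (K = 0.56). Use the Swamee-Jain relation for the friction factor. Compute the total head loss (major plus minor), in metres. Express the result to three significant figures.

H_L ≈ 36.2 m

V = 4Q/(πD²) = 2.939 m/s; V²/2g = 0.4402 m
Re = 1.10×10^6, ε/D = 9.73×10^-4 → f = 0.01987 (Swamee-Jain)
Major: h_f = f(L/D)·V²/2g = 0.01987·3962·0.4402 = 34.66 m
Minor: ΣK = 3.43; h_m = ΣK·V²/2g = 1.510 m
Total H_L = 34.66 + 1.510 = 36.17 m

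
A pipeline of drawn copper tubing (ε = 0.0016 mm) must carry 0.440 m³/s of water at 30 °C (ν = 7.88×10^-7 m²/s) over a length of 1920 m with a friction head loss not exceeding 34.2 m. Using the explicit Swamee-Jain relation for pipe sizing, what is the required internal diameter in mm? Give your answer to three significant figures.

Swamee-Jain (Type III): D = 0.66·[ε^1.25·(LQ²/(gh_f))^4.75 + ν·Q^9.4·(L/(gh_f))^5.2]^0.04
LQ²/(gh_f) = 1.108; L/(gh_f) = 5.723
Term 1 = ε^1.25·(…)^4.75 = 9.26×10^-8; Term 2 = ν·Q^9.4·(…)^5.2 = 3.05×10^-6
D = 0.66·(9.26×10^-8 + 3.05×10^-6)^0.04 = 0.3976 m = 398 mm
Check: V = 3.54 m/s, Re = 1.79×10^6, f = 0.01070, h_f = 33.1 m ≈ 34.2 m ✓

D ≈ 398 mm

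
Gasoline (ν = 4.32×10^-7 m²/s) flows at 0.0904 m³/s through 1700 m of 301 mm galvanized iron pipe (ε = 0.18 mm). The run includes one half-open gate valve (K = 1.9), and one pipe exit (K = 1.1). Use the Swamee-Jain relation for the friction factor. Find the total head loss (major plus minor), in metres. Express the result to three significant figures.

H_L ≈ 8.60 m

V = 4Q/(πD²) = 1.270 m/s; V²/2g = 0.08226 m
Re = 8.85×10^5, ε/D = 5.98×10^-4 → f = 0.01799 (Swamee-Jain)
Major: h_f = f(L/D)·V²/2g = 0.01799·5648·0.08226 = 8.358 m
Minor: ΣK = 3.00; h_m = ΣK·V²/2g = 0.2468 m
Total H_L = 8.358 + 0.2468 = 8.605 m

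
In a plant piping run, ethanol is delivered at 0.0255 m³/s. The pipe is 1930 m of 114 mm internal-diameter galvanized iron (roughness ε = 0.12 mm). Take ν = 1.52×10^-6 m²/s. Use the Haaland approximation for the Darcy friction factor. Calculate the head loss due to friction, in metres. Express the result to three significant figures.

h_f ≈ 114 m

V = 4Q/(πD²) = 4·0.0255/(π·0.114²) = 2.498 m/s
Re = VD/ν = 2.498·0.114/1.52×10^-6 = 1.87×10^5 → turbulent
ε/D = 0.12/114 = 0.00105
Haaland: f = 0.02119
h_f = f(L/D)V²/(2g) = 0.02119·(1930/0.114)·2.498²/(2·9.81) = 114.1 m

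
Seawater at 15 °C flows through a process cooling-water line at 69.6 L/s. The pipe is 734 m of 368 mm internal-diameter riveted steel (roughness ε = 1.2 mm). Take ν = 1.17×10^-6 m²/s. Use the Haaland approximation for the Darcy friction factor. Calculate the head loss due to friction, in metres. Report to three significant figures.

h_f ≈ 1.19 m

V = 4Q/(πD²) = 4·0.0696/(π·0.368²) = 0.6544 m/s
Re = VD/ν = 0.6544·0.368/1.17×10^-6 = 2.06×10^5 → turbulent
ε/D = 1.2/368 = 0.00326
Haaland: f = 0.02740
h_f = f(L/D)V²/(2g) = 0.02740·(734/0.368)·0.6544²/(2·9.81) = 1.193 m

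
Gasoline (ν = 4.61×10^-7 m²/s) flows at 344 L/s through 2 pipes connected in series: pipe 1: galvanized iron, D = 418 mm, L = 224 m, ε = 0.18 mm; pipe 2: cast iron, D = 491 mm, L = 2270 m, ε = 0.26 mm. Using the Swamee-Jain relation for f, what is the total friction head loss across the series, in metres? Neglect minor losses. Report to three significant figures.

Pipe 1: V = 2.507 m/s, Re = 2.27×10^6, ε/D = 4.31×10^-4, f = 0.01648, h_1 = f(L/D)V²/2g = 2.828 m
Pipe 2: V = 1.817 m/s, Re = 1.94×10^6, ε/D = 5.30×10^-4, f = 0.01724, h_2 = f(L/D)V²/2g = 13.41 m
Series → Q common, losses add: H = Σh = 16.24 m

H ≈ 16.2 m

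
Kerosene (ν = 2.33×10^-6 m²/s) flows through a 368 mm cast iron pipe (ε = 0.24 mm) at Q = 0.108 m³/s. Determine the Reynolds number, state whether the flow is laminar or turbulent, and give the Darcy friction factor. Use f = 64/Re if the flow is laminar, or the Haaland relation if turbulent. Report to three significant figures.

Re ≈ 1.60×10^5; turbulent; f ≈ 0.0197

V = 4Q/(πD²) = 1.015 m/s
Re = VD/ν = 1.015·0.368/2.33×10^-6 = 1.60×10^5
Re > 4000 → turbulent; ε/D = 6.52×10^-4
Haaland: f = 0.01974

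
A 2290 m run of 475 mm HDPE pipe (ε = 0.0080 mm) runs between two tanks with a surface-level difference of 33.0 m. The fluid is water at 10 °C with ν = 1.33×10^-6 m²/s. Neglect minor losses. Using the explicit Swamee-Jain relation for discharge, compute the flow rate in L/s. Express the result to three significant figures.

Q ≈ 601 L/s

Swamee-Jain (Type II): Q = -0.965·√(gD⁵h_f/L)·ln[ε/(3.7D) + √(3.17ν²L/(gD³h_f))]
√(gD⁵h_f/L) = √(9.81·0.475⁵·33.0/2290) = 0.05847
ε/(3.7D) = 4.55×10^-6; √(3.17ν²L/(gD³h_f)) = 1.92×10^-5
Q = -0.965·0.05847·ln(2.379×10^-5) = 0.6007 m³/s
Check: V = 3.39 m/s, Re = 1.21×10^6, f = 0.01169, h_f = 33.0 m ≈ 33.0 m ✓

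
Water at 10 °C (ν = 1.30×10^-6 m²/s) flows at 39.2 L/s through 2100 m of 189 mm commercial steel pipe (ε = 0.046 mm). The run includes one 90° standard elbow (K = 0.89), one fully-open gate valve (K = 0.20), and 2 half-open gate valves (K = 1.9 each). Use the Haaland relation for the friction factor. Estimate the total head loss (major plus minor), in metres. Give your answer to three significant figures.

H_L ≈ 19.4 m

V = 4Q/(πD²) = 1.397 m/s; V²/2g = 0.09951 m
Re = 2.03×10^5, ε/D = 2.43×10^-4 → f = 0.01712 (Haaland)
Major: h_f = f(L/D)·V²/2g = 0.01712·11111·0.09951 = 18.93 m
Minor: ΣK = 4.89; h_m = ΣK·V²/2g = 0.4866 m
Total H_L = 18.93 + 0.4866 = 19.42 m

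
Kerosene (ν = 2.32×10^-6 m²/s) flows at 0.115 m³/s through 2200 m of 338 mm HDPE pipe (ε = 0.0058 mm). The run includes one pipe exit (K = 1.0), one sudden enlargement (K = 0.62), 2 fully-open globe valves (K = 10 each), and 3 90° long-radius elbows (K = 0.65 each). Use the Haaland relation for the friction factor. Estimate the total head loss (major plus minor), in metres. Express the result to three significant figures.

H_L ≈ 10.6 m

V = 4Q/(πD²) = 1.282 m/s; V²/2g = 0.08372 m
Re = 1.87×10^5, ε/D = 1.72×10^-5 → f = 0.01581 (Haaland)
Major: h_f = f(L/D)·V²/2g = 0.01581·6509·0.08372 = 8.615 m
Minor: ΣK = 23.6; h_m = ΣK·V²/2g = 1.973 m
Total H_L = 8.615 + 1.973 = 10.59 m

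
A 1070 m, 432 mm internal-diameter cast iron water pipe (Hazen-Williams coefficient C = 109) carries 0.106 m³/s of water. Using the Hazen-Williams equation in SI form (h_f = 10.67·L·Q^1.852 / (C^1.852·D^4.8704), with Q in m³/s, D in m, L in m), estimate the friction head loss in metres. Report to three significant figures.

h_f ≈ 1.80 m

h_f = 10.67·1070·0.106^1.852 / (109^1.852·0.432^4.8704) = 1.797 m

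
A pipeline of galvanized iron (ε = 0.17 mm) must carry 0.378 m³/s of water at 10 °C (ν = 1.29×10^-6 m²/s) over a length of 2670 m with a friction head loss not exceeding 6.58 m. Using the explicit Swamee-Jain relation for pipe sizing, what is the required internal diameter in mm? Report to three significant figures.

Swamee-Jain (Type III): D = 0.66·[ε^1.25·(LQ²/(gh_f))^4.75 + ν·Q^9.4·(L/(gh_f))^5.2]^0.04
LQ²/(gh_f) = 5.910; L/(gh_f) = 41.36
Term 1 = ε^1.25·(…)^4.75 = 0.0898; Term 2 = ν·Q^9.4·(…)^5.2 = 0.0351
D = 0.66·(0.0898 + 0.0351)^0.04 = 0.6073 m = 607 mm
Check: V = 1.30 m/s, Re = 6.14×10^5, f = 0.01599, h_f = 6.10 m ≈ 6.58 m ✓

D ≈ 607 mm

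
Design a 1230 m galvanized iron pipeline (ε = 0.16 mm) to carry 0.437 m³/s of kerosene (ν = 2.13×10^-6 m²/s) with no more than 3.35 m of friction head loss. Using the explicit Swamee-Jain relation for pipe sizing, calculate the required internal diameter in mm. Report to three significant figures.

Swamee-Jain (Type III): D = 0.66·[ε^1.25·(LQ²/(gh_f))^4.75 + ν·Q^9.4·(L/(gh_f))^5.2]^0.04
LQ²/(gh_f) = 7.148; L/(gh_f) = 37.43
Term 1 = ε^1.25·(…)^4.75 = 0.205; Term 2 = ν·Q^9.4·(…)^5.2 = 0.135
D = 0.66·(0.205 + 0.135)^0.04 = 0.6321 m = 632 mm
Check: V = 1.39 m/s, Re = 4.13×10^5, f = 0.01623, h_f = 3.12 m ≈ 3.35 m ✓

D ≈ 632 mm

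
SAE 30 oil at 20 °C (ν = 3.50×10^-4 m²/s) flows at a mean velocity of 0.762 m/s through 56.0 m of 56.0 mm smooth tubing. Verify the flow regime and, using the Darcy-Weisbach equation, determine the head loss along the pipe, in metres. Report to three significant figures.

Re = VD/ν = 0.762·0.05600/3.50×10^-4 = 122 → laminar (Re < 2300)
f = 64/Re = 0.5249
h_f = f(L/D)V²/(2g) = 0.5249·(56.0/0.05600)·0.762²/(2·9.81) = 15.54 m

h_f ≈ 15.5 m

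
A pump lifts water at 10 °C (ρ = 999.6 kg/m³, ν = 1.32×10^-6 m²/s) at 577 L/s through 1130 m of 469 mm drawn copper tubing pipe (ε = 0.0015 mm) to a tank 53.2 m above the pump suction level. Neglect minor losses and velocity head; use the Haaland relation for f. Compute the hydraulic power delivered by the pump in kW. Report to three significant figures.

P_hyd ≈ 389 kW

V = 4Q/(πD²) = 3.340 m/s; Re = 1.19×10^6; ε/D = 3.20×10^-6; f = 0.01132
h_f = f(L/D)V²/2g = 15.51 m
Total head H = z + h_f = 53.2 + 15.51 = 68.71 m
P_hyd = ρgQH = 999.6·9.81·0.577·68.71 = 388.7 kW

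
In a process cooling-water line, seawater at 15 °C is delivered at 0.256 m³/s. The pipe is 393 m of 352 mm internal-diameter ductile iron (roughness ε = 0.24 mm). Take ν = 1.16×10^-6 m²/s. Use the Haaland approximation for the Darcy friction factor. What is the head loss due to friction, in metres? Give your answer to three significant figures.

V = 4Q/(πD²) = 4·0.256/(π·0.352²) = 2.631 m/s
Re = VD/ν = 2.631·0.352/1.16×10^-6 = 7.98×10^5 → turbulent
ε/D = 0.24/352 = 6.82×10^-4
Haaland: f = 0.01840
h_f = f(L/D)V²/(2g) = 0.01840·(393/0.352)·2.631²/(2·9.81) = 7.245 m

h_f ≈ 7.25 m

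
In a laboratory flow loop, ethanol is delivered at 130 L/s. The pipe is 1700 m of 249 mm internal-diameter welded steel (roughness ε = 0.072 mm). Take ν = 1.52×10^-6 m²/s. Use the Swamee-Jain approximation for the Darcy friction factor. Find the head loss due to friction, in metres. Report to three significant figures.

V = 4Q/(πD²) = 4·0.130/(π·0.249²) = 2.670 m/s
Re = VD/ν = 2.670·0.249/1.52×10^-6 = 4.37×10^5 → turbulent
ε/D = 0.072/249 = 2.89×10^-4
Swamee-Jain: f = 0.01645
h_f = f(L/D)V²/(2g) = 0.01645·(1700/0.249)·2.670²/(2·9.81) = 40.79 m

h_f ≈ 40.8 m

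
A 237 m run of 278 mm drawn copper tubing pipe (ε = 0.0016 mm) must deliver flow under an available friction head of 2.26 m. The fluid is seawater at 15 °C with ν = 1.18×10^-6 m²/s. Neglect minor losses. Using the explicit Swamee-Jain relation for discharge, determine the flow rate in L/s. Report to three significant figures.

Swamee-Jain (Type II): Q = -0.965·√(gD⁵h_f/L)·ln[ε/(3.7D) + √(3.17ν²L/(gD³h_f))]
√(gD⁵h_f/L) = √(9.81·0.278⁵·2.26/237) = 0.01246
ε/(3.7D) = 1.56×10^-6; √(3.17ν²L/(gD³h_f)) = 4.69×10^-5
Q = -0.965·0.01246·ln(4.842×10^-5) = 0.1195 m³/s
Check: V = 1.97 m/s, Re = 4.64×10^5, f = 0.01336, h_f = 2.25 m ≈ 2.26 m ✓

Q ≈ 119 L/s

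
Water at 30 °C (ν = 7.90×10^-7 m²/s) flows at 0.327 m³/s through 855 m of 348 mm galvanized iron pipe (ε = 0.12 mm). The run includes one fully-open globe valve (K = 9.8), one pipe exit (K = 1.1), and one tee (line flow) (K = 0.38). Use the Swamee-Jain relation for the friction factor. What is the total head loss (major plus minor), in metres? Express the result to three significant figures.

H_L ≈ 30.4 m

V = 4Q/(πD²) = 3.438 m/s; V²/2g = 0.6024 m
Re = 1.51×10^6, ε/D = 3.45×10^-4 → f = 0.01592 (Swamee-Jain)
Major: h_f = f(L/D)·V²/2g = 0.01592·2457·0.6024 = 23.56 m
Minor: ΣK = 11.3; h_m = ΣK·V²/2g = 6.795 m
Total H_L = 23.56 + 6.795 = 30.36 m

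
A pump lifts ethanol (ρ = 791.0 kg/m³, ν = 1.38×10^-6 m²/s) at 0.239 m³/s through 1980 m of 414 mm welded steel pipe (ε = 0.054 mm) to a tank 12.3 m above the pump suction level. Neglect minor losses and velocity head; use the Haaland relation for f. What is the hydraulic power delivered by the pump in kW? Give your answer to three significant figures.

P_hyd ≈ 43.5 kW

V = 4Q/(πD²) = 1.775 m/s; Re = 5.33×10^5; ε/D = 1.30×10^-4; f = 0.01450
h_f = f(L/D)V²/2g = 11.14 m
Total head H = z + h_f = 12.3 + 11.14 = 23.44 m
P_hyd = ρgQH = 791.0·9.81·0.239·23.44 = 43.48 kW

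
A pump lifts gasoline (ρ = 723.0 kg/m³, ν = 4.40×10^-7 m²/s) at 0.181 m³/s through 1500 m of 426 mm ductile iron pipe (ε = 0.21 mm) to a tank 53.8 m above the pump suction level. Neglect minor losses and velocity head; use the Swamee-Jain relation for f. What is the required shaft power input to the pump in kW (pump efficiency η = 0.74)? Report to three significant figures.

V = 4Q/(πD²) = 1.270 m/s; Re = 1.23×10^6; ε/D = 4.93×10^-4; f = 0.01715
h_f = f(L/D)V²/2g = 4.965 m
Total head H = z + h_f = 53.8 + 4.965 = 58.76 m
P_hyd = ρgQH = 723.0·9.81·0.181·58.76 = 75.44 kW
P_shaft = P_hyd/η = 75.44/0.74 = 101.9 kW

P_shaft ≈ 102 kW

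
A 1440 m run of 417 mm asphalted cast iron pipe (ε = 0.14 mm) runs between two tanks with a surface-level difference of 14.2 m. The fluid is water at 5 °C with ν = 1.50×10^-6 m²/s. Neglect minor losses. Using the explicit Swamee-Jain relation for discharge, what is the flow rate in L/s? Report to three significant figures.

Q ≈ 304 L/s

Swamee-Jain (Type II): Q = -0.965·√(gD⁵h_f/L)·ln[ε/(3.7D) + √(3.17ν²L/(gD³h_f))]
√(gD⁵h_f/L) = √(9.81·0.417⁵·14.2/1440) = 0.03493
ε/(3.7D) = 9.07×10^-5; √(3.17ν²L/(gD³h_f)) = 3.19×10^-5
Q = -0.965·0.03493·ln(1.226×10^-4) = 0.3035 m³/s
Check: V = 2.22 m/s, Re = 6.18×10^5, f = 0.01644, h_f = 14.3 m ≈ 14.2 m ✓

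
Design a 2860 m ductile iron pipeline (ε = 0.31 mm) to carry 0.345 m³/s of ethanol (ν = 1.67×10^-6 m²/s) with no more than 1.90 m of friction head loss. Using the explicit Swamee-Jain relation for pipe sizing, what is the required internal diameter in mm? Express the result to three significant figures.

Swamee-Jain (Type III): D = 0.66·[ε^1.25·(LQ²/(gh_f))^4.75 + ν·Q^9.4·(L/(gh_f))^5.2]^0.04
LQ²/(gh_f) = 18.26; L/(gh_f) = 153.4
Term 1 = ε^1.25·(…)^4.75 = 40.4; Term 2 = ν·Q^9.4·(…)^5.2 = 17.6
D = 0.66·(40.4 + 17.6)^0.04 = 0.7764 m = 776 mm
Check: V = 0.729 m/s, Re = 3.39×10^5, f = 0.01756, h_f = 1.75 m ≈ 1.90 m ✓

D ≈ 776 mm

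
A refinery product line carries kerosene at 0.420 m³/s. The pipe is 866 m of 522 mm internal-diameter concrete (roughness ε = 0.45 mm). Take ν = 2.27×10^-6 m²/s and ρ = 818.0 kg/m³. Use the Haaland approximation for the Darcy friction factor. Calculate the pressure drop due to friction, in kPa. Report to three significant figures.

V = 4Q/(πD²) = 4·0.420/(π·0.522²) = 1.963 m/s
Re = VD/ν = 1.963·0.522/2.27×10^-6 = 4.51×10^5 → turbulent
ε/D = 0.45/522 = 8.62×10^-4
Haaland: f = 0.01962
h_f = f(L/D)V²/(2g) = 0.01962·(866/0.522)·1.963²/(2·9.81) = 6.390 m
Δp = ρg·h_f = 818.0·9.81·6.390 = 51.28 kPa

Δp ≈ 51.3 kPa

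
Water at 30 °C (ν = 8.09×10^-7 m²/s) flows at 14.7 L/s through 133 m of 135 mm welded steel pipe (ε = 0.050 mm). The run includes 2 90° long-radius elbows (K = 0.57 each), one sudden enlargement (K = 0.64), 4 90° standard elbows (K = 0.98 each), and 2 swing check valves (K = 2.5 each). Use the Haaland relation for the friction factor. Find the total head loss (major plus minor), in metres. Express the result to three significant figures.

H_L ≈ 1.54 m

V = 4Q/(πD²) = 1.027 m/s; V²/2g = 0.05376 m
Re = 1.71×10^5, ε/D = 3.70×10^-4 → f = 0.01822 (Haaland)
Major: h_f = f(L/D)·V²/2g = 0.01822·985.2·0.05376 = 0.9649 m
Minor: ΣK = 10.7; h_m = ΣK·V²/2g = 0.5752 m
Total H_L = 0.9649 + 0.5752 = 1.540 m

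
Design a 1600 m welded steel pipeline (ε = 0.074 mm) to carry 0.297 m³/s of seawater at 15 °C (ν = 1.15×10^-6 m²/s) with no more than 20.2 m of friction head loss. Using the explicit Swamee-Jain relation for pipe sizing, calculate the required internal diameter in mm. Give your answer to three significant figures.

D ≈ 391 mm

Swamee-Jain (Type III): D = 0.66·[ε^1.25·(LQ²/(gh_f))^4.75 + ν·Q^9.4·(L/(gh_f))^5.2]^0.04
LQ²/(gh_f) = 0.7122; L/(gh_f) = 8.074
Term 1 = ε^1.25·(…)^4.75 = 1.37×10^-6; Term 2 = ν·Q^9.4·(…)^5.2 = 6.63×10^-7
D = 0.66·(1.37×10^-6 + 6.63×10^-7)^0.04 = 0.3907 m = 391 mm
Check: V = 2.48 m/s, Re = 8.42×10^5, f = 0.01481, h_f = 19.0 m ≈ 20.2 m ✓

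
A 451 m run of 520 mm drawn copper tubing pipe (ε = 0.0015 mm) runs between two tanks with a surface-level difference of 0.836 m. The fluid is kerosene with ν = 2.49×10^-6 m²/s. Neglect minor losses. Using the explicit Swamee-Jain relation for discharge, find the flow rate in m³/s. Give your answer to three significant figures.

Swamee-Jain (Type II): Q = -0.965·√(gD⁵h_f/L)·ln[ε/(3.7D) + √(3.17ν²L/(gD³h_f))]
√(gD⁵h_f/L) = √(9.81·0.520⁵·0.836/451) = 0.02629
ε/(3.7D) = 7.80×10^-7; √(3.17ν²L/(gD³h_f)) = 8.77×10^-5
Q = -0.965·0.02629·ln(8.845×10^-5) = 0.2368 m³/s
Check: V = 1.12 m/s, Re = 2.33×10^5, f = 0.01511, h_f = 0.831 m ≈ 0.836 m ✓

Q ≈ 0.237 m³/s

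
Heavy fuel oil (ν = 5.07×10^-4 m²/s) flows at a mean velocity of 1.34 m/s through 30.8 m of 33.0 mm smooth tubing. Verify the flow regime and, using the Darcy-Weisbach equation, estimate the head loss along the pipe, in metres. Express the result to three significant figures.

Re = VD/ν = 1.34·0.03300/5.07×10^-4 = 87.2 → laminar (Re < 2300)
f = 64/Re = 0.7338
h_f = f(L/D)V²/(2g) = 0.7338·(30.8/0.03300)·1.34²/(2·9.81) = 62.68 m

h_f ≈ 62.7 m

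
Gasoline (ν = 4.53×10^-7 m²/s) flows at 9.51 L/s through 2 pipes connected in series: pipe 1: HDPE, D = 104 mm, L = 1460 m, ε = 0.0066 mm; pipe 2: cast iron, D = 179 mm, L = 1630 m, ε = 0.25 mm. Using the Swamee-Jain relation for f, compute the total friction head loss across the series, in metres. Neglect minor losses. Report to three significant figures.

Pipe 1: V = 1.119 m/s, Re = 2.57×10^5, ε/D = 6.35×10^-5, f = 0.01544, h_1 = f(L/D)V²/2g = 13.85 m
Pipe 2: V = 0.3779 m/s, Re = 1.49×10^5, ε/D = 0.00140, f = 0.02299, h_2 = f(L/D)V²/2g = 1.524 m
Series → Q common, losses add: H = Σh = 15.37 m

H ≈ 15.4 m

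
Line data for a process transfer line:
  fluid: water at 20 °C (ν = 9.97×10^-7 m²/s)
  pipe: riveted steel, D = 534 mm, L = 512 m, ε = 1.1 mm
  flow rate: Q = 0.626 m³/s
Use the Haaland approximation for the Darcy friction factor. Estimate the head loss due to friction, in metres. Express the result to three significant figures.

V = 4Q/(πD²) = 4·0.626/(π·0.534²) = 2.795 m/s
Re = VD/ν = 2.795·0.534/9.97×10^-7 = 1.50×10^6 → turbulent
ε/D = 1.1/534 = 0.00206
Haaland: f = 0.02376
h_f = f(L/D)V²/(2g) = 0.02376·(512/0.534)·2.795²/(2·9.81) = 9.071 m

h_f ≈ 9.07 m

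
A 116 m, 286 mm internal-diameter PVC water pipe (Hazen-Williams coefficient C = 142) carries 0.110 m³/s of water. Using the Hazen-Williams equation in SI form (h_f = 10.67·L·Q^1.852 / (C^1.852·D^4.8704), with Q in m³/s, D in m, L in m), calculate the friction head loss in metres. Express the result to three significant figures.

h_f ≈ 0.953 m

h_f = 10.67·116·0.110^1.852 / (142^1.852·0.286^4.8704) = 0.9527 m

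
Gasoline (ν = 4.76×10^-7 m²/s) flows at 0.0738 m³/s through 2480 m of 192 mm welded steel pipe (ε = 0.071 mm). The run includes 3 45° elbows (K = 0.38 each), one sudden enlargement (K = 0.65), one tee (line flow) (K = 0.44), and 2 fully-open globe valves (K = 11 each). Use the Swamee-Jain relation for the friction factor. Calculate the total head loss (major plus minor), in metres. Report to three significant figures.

H_L ≈ 77.9 m

V = 4Q/(πD²) = 2.549 m/s; V²/2g = 0.3312 m
Re = 1.03×10^6, ε/D = 3.70×10^-4 → f = 0.01633 (Swamee-Jain)
Major: h_f = f(L/D)·V²/2g = 0.01633·12917·0.3312 = 69.85 m
Minor: ΣK = 24.2; h_m = ΣK·V²/2g = 8.024 m
Total H_L = 69.85 + 8.024 = 77.87 m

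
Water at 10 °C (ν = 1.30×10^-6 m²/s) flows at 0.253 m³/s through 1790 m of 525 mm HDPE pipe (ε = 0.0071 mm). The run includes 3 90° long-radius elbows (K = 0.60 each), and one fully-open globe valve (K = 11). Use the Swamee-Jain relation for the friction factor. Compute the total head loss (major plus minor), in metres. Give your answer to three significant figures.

H_L ≈ 4.08 m

V = 4Q/(πD²) = 1.169 m/s; V²/2g = 0.06962 m
Re = 4.72×10^5, ε/D = 1.35×10^-5 → f = 0.01344 (Swamee-Jain)
Major: h_f = f(L/D)·V²/2g = 0.01344·3410·0.06962 = 3.189 m
Minor: ΣK = 12.8; h_m = ΣK·V²/2g = 0.8911 m
Total H_L = 3.189 + 0.8911 = 4.080 m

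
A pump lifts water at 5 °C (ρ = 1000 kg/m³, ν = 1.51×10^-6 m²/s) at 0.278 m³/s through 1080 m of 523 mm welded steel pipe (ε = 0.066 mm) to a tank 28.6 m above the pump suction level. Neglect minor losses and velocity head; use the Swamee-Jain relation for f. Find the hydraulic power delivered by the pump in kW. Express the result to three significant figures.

P_hyd ≈ 85.2 kW

V = 4Q/(πD²) = 1.294 m/s; Re = 4.48×10^5; ε/D = 1.26×10^-4; f = 0.01494
h_f = f(L/D)V²/2g = 2.633 m
Total head H = z + h_f = 28.6 + 2.633 = 31.23 m
P_hyd = ρgQH = 1000·9.81·0.278·31.23 = 85.18 kW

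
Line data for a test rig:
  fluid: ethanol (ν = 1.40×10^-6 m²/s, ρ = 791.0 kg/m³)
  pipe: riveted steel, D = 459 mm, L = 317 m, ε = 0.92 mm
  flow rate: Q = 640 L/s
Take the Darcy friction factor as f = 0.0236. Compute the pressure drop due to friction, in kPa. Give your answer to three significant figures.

V = 4Q/(πD²) = 4·0.640/(π·0.459²) = 3.868 m/s
h_f = f(L/D)V²/(2g) = 0.02360·(317/0.459)·3.868²/(2·9.81) = 12.43 m
Δp = ρg·h_f = 791.0·9.81·12.43 = 96.43 kPa

Δp ≈ 96.4 kPa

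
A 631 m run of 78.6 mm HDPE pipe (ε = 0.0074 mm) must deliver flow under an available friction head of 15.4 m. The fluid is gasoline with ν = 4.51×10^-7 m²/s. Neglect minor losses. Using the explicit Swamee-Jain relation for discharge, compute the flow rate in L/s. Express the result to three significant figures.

Q ≈ 7.53 L/s

Swamee-Jain (Type II): Q = -0.965·√(gD⁵h_f/L)·ln[ε/(3.7D) + √(3.17ν²L/(gD³h_f))]
√(gD⁵h_f/L) = √(9.81·0.0786⁵·15.4/631) = 8.475×10^-4
ε/(3.7D) = 2.54×10^-5; √(3.17ν²L/(gD³h_f)) = 7.45×10^-5
Q = -0.965·8.475×10^-4·ln(9.992×10^-5) = 0.007533 m³/s
Check: V = 1.55 m/s, Re = 2.71×10^5, f = 0.01561, h_f = 15.4 m ≈ 15.4 m ✓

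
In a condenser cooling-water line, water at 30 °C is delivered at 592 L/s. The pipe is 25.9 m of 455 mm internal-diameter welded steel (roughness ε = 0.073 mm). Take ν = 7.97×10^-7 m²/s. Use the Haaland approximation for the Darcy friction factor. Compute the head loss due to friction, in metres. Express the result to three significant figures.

h_f ≈ 0.526 m

V = 4Q/(πD²) = 4·0.592/(π·0.455²) = 3.641 m/s
Re = VD/ν = 3.641·0.455/7.97×10^-7 = 2.08×10^6 → turbulent
ε/D = 0.073/455 = 1.60×10^-4
Haaland: f = 0.01367
h_f = f(L/D)V²/(2g) = 0.01367·(25.9/0.455)·3.641²/(2·9.81) = 0.5256 m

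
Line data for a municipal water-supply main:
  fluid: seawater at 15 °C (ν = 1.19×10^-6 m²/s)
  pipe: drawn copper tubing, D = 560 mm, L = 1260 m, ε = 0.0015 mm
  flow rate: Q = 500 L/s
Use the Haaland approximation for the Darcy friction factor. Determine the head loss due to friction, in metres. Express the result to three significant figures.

h_f ≈ 5.54 m

V = 4Q/(πD²) = 4·0.500/(π·0.560²) = 2.030 m/s
Re = VD/ν = 2.030·0.560/1.19×10^-6 = 9.55×10^5 → turbulent
ε/D = 0.0015/560 = 2.68×10^-6
Haaland: f = 0.01172
h_f = f(L/D)V²/(2g) = 0.01172·(1260/0.560)·2.030²/(2·9.81) = 5.538 m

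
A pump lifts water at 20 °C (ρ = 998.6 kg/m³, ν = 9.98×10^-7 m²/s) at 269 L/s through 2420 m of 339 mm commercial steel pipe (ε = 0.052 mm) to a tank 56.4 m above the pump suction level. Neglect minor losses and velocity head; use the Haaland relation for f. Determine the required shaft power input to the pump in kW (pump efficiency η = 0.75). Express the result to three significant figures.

V = 4Q/(πD²) = 2.980 m/s; Re = 1.01×10^6; ε/D = 1.53×10^-4; f = 0.01404
h_f = f(L/D)V²/2g = 45.37 m
Total head H = z + h_f = 56.4 + 45.37 = 101.8 m
P_hyd = ρgQH = 998.6·9.81·0.269·101.8 = 268.2 kW
P_shaft = P_hyd/η = 268.2/0.75 = 357.6 kW

P_shaft ≈ 358 kW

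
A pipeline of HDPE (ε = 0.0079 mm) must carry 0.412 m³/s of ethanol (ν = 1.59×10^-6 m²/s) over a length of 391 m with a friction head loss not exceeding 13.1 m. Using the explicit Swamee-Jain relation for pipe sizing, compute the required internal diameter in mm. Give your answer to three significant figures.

D ≈ 351 mm

Swamee-Jain (Type III): D = 0.66·[ε^1.25·(LQ²/(gh_f))^4.75 + ν·Q^9.4·(L/(gh_f))^5.2]^0.04
LQ²/(gh_f) = 0.5165; L/(gh_f) = 3.043
Term 1 = ε^1.25·(…)^4.75 = 1.82×10^-8; Term 2 = ν·Q^9.4·(…)^5.2 = 1.24×10^-7
D = 0.66·(1.82×10^-8 + 1.24×10^-7)^0.04 = 0.3513 m = 351 mm
Check: V = 4.25 m/s, Re = 9.39×10^5, f = 0.01224, h_f = 12.5 m ≈ 13.1 m ✓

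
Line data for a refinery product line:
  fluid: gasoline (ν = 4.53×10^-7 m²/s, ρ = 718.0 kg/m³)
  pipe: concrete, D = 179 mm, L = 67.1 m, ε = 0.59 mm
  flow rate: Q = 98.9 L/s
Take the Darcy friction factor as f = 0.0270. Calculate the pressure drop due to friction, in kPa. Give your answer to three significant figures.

V = 4Q/(πD²) = 4·0.0989/(π·0.179²) = 3.930 m/s
h_f = f(L/D)V²/(2g) = 0.02700·(67.1/0.179)·3.930²/(2·9.81) = 7.968 m
Δp = ρg·h_f = 718.0·9.81·7.968 = 56.12 kPa

Δp ≈ 56.1 kPa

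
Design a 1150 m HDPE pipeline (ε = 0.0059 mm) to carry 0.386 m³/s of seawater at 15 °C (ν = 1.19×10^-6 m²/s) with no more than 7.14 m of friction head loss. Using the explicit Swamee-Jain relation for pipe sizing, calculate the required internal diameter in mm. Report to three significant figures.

D ≈ 480 mm

Swamee-Jain (Type III): D = 0.66·[ε^1.25·(LQ²/(gh_f))^4.75 + ν·Q^9.4·(L/(gh_f))^5.2]^0.04
LQ²/(gh_f) = 2.446; L/(gh_f) = 16.42
Term 1 = ε^1.25·(…)^4.75 = 2.04×10^-5; Term 2 = ν·Q^9.4·(…)^5.2 = 3.23×10^-4
D = 0.66·(2.04×10^-5 + 3.23×10^-4)^0.04 = 0.4797 m = 480 mm
Check: V = 2.14 m/s, Re = 8.61×10^5, f = 0.01218, h_f = 6.79 m ≈ 7.14 m ✓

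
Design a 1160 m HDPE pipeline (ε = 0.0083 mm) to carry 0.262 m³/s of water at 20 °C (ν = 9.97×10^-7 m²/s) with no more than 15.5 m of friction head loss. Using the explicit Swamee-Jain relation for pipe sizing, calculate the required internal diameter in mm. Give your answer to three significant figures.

D ≈ 352 mm

Swamee-Jain (Type III): D = 0.66·[ε^1.25·(LQ²/(gh_f))^4.75 + ν·Q^9.4·(L/(gh_f))^5.2]^0.04
LQ²/(gh_f) = 0.5237; L/(gh_f) = 7.629
Term 1 = ε^1.25·(…)^4.75 = 2.06×10^-8; Term 2 = ν·Q^9.4·(…)^5.2 = 1.32×10^-7
D = 0.66·(2.06×10^-8 + 1.32×10^-7)^0.04 = 0.3523 m = 352 mm
Check: V = 2.69 m/s, Re = 9.50×10^5, f = 0.01224, h_f = 14.9 m ≈ 15.5 m ✓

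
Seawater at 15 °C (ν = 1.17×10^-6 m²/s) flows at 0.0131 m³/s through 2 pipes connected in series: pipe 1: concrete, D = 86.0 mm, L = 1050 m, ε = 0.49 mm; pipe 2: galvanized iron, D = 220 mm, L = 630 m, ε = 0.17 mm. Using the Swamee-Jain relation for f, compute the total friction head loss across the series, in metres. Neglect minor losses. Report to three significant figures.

H ≈ 103 m

Pipe 1: V = 2.255 m/s, Re = 1.66×10^5, ε/D = 0.00570, f = 0.03232, h_1 = f(L/D)V²/2g = 102.3 m
Pipe 2: V = 0.3446 m/s, Re = 6.48×10^4, ε/D = 7.73×10^-4, f = 0.02266, h_2 = f(L/D)V²/2g = 0.3928 m
Series → Q common, losses add: H = Σh = 102.7 m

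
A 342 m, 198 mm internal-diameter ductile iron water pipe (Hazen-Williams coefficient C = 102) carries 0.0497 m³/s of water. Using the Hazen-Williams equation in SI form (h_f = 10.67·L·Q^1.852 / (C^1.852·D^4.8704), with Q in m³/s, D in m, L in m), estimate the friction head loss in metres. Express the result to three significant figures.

h_f ≈ 7.14 m

h_f = 10.67·342·0.0497^1.852 / (102^1.852·0.198^4.8704) = 7.136 m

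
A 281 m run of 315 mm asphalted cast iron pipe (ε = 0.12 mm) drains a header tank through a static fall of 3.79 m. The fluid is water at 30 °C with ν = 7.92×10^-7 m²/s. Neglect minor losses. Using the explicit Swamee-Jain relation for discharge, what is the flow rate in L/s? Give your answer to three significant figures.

Q ≈ 176 L/s

Swamee-Jain (Type II): Q = -0.965·√(gD⁵h_f/L)·ln[ε/(3.7D) + √(3.17ν²L/(gD³h_f))]
√(gD⁵h_f/L) = √(9.81·0.315⁵·3.79/281) = 0.02026
ε/(3.7D) = 1.03×10^-4; √(3.17ν²L/(gD³h_f)) = 2.19×10^-5
Q = -0.965·0.02026·ln(1.249×10^-4) = 0.1757 m³/s
Check: V = 2.25 m/s, Re = 8.97×10^5, f = 0.01650, h_f = 3.81 m ≈ 3.79 m ✓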